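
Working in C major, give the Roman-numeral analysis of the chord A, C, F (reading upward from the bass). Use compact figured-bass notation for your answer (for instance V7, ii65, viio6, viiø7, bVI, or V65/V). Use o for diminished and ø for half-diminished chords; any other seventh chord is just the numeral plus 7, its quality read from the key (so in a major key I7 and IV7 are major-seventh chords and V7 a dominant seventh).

IV6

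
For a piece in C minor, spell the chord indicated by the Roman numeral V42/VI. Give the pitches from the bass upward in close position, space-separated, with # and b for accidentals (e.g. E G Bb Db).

Db Eb G Bb

The slash means an applied dominant: we want the dominant of VI. In C minor, VI is Ab major, and its dominant is built on Eb.
Building a dominant seventh chord on Eb gives Eb-G-Bb-Db.
With the 42 figure the chord is in third inversion; from the bass Db upward in close position it reads Db-Eb-G-Bb.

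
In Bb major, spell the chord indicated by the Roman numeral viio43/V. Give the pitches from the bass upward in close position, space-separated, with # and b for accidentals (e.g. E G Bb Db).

Bb Db E G

viio43/V is a secondary leading-tone chord. The target V is F in Bb major; the applied chord is rooted a semitone below, on E.
Building a fully diminished seventh chord on E gives E-G-Bb-Db.
The figured bass 43 indicates second inversion, placing the fifth (Bb) in the bass: Bb-Db-E-G.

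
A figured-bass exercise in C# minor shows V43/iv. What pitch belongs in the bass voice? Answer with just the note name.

G#

The applied chord V43/iv is rooted on C#: C#-E#-G#-B.
The figure 43 means second inversion — the fifth is in the bass.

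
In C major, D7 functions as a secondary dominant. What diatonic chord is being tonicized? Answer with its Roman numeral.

V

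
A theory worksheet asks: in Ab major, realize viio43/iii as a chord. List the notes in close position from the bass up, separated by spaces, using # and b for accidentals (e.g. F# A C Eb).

F Ab B D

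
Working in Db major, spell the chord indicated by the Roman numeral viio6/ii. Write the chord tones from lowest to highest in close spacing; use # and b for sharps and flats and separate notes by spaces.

F Ab D

The slash marks an applied leading-tone chord: viio of ii. In Db major, ii is Eb, so the leading tone to it is D, a half step below.
Building a diminished triad on D gives D-F-Ab.
The figured bass 6 indicates first inversion, placing the third (F) in the bass: F-Ab-D.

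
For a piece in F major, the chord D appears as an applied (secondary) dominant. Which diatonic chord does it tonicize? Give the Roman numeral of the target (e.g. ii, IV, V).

ii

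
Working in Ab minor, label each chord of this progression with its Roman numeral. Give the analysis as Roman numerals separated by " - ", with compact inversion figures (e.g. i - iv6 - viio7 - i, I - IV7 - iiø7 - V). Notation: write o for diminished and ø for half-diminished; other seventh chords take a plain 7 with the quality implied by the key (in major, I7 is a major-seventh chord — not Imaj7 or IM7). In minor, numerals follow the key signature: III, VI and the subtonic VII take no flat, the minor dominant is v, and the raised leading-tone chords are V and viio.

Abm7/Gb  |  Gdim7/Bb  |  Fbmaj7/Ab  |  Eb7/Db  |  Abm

Abm7/Gb: root Ab is the tonic; minor seventh chord there is i42.
Gdim7/Bb has root G, degree 7 in Ab minor, so viio65.
Fbmaj7/Ab has root Fb, degree 6 in Ab minor, so VI65.
Eb7/Db: dominant seventh chord on Eb = scale degree 5 → V42.
Abm: minor triad on Ab = scale degree 1 → i.

i42 - viio65 - VI65 - V42 - i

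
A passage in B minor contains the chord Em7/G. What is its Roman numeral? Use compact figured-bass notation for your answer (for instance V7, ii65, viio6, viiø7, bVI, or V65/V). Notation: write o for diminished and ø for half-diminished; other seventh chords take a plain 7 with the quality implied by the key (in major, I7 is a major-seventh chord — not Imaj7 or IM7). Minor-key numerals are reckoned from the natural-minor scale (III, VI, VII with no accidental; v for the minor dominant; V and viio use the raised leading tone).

The pitches E-G-B-D form a minor seventh chord rooted on E.
In B minor, E is the subdominant; the diatonic minor seventh chord there is iv7.
With G in the bass the chord is in first inversion, so the figured bass is 65.

iv65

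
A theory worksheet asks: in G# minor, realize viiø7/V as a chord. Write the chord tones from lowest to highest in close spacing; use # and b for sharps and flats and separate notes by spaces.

C## E# G# B#

The slash marks an applied leading-tone chord: viio of V. In G# minor, V is D#, so the leading tone to it is C##, a half step below.
Building a half-diminished seventh chord on C## gives C##-E#-G#-B#.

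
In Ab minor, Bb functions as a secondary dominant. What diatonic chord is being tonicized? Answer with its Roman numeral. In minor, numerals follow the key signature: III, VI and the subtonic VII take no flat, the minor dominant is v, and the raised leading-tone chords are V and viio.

The chord is a major triad on Bb.
A dominant resolves down a perfect fifth: Bb → Eb. In Ab minor, Eb is scale degree 5, i.e. V.

V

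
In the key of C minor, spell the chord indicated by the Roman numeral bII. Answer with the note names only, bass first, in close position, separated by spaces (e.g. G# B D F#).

Scale degree 2 in C minor is D; lowering it a half step gives Db. bII is the Neapolitan chord — a major triad on the lowered second degree.
So the chord is Db-F-Ab, a major triad.

Db F Ab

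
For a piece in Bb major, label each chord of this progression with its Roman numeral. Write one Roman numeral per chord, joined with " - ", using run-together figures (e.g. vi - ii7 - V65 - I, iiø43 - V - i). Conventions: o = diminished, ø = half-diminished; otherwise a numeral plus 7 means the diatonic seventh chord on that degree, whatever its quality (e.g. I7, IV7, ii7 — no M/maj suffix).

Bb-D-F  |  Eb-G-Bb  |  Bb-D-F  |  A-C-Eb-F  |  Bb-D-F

I - IV - I - V65 - I

Bb-D-F: major triad on Bb = scale degree 1 → I.
Eb-G-Bb: root Eb is the subdominant; major triad there is IV.
Bb-D-F has root Bb, degree 1 in Bb major, so I.
A-C-Eb-F has root F, degree 5 in Bb major, so V65.
Bb-D-F: major triad on Bb = scale degree 1 → I.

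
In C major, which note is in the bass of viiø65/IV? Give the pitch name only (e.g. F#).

G

The applied chord viiø65/IV is rooted on E: E-G-Bb-D.
The figure 65 means first inversion — the third is in the bass.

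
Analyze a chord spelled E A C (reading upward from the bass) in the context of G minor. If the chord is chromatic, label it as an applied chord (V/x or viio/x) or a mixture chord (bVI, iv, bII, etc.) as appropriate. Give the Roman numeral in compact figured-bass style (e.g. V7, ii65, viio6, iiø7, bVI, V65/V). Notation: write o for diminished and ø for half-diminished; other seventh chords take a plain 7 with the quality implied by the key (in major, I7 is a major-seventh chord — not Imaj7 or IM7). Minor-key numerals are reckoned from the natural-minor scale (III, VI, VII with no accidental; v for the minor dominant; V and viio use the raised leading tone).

Stacked in thirds the chord is A-C-E: a minor triad on A.
A is the second degree of G minor. This is the minor supertonic, borrowed from the parallel major (the Dorian ii).
With E in the bass the chord is in second inversion, so the figured bass is 64.

ii64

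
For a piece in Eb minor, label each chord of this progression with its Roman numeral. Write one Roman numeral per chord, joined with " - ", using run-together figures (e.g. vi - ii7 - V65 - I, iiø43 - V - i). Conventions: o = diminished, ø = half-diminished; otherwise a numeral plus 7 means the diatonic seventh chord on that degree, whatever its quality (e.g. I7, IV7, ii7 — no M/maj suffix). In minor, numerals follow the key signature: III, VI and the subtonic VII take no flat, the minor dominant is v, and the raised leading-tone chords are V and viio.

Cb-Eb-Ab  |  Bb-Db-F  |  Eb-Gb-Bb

Cb-Eb-Ab: root Ab is the subdominant; minor triad there is iv6.
Bb-Db-F: minor triad on Bb = scale degree 5 → v.
Eb-Gb-Bb has root Eb, degree 1 in Eb minor, so i.

iv6 - v - i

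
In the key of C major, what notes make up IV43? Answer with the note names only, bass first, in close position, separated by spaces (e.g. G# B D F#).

C E F A

The numeral's case and figure indicate a major seventh chord. In C major its root, scale degree 4, is F.
That chord is spelled F-A-C-E.
With the 43 figure the chord is in second inversion; from the bass C upward in close position it reads C-E-F-A.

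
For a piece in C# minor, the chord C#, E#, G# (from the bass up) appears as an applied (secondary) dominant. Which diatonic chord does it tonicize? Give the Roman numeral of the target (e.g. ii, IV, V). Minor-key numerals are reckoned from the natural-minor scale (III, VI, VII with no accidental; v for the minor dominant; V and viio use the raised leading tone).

iv

The chord is a major triad on C#.
A dominant resolves down a perfect fifth: C# → F#. In C# minor, F# is scale degree 4, i.e. iv.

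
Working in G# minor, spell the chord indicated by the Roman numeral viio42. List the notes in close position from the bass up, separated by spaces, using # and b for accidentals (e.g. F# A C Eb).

E F## A# C#

In G# minor, the leading-tone chord is built on the raised seventh degree, F##.
That chord is spelled F##-A#-C#-E.
With the 42 figure the chord is in third inversion; from the bass E upward in close position it reads E-F##-A#-C#.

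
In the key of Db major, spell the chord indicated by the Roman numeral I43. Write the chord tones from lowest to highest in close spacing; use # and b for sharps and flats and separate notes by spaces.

In Db major, the tonic is Db, and the diatonic chord built there is a major seventh chord.
Stacking thirds from Db gives Db-F-Ab-C.
With the 43 figure the chord is in second inversion; from the bass Ab upward in close position it reads Ab-C-Db-F.

Ab C Db F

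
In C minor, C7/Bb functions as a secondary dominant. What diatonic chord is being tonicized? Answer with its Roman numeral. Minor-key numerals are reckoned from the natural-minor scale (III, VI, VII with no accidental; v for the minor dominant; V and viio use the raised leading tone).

The chord is a dominant seventh chord on C.
A dominant resolves down a perfect fifth: C → F. In C minor, F is scale degree 4, i.e. iv.

iv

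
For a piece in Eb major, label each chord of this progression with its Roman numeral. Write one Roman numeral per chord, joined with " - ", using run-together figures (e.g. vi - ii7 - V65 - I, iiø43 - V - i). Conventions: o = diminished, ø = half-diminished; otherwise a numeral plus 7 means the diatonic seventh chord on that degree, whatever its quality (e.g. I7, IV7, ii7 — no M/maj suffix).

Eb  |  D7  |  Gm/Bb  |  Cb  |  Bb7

Eb has root Eb, degree 1 in Eb major, so I.
D7 is the secondary dominant of iii (dominant seventh chord on D): V7/iii.
Gm/Bb: root G is the mediant; minor triad there is iii6.
Cb: Cb with this quality isn't in the key; it's bVI, borrowed from the parallel minor.
Bb7: dominant seventh chord on Bb = scale degree 5 → V7.

I - V7/iii - iii6 - bVI - V7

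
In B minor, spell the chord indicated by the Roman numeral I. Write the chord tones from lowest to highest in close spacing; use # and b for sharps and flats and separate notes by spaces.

I is the major tonic (Picardy third), borrowed from the parallel major. In B minor that root is B.
So the chord is B-D#-F#.

B D# F#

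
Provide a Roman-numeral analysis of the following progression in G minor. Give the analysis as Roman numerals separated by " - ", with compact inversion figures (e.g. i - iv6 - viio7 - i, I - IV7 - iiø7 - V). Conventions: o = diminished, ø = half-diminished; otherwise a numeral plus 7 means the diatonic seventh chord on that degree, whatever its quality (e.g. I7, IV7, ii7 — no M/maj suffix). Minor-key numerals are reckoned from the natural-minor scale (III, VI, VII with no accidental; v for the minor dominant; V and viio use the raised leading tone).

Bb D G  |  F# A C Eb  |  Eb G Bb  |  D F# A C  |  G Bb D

Bb-D-G: root G is the tonic; minor triad there is i6.
F#-A-C-Eb: fully diminished seventh chord on F# = scale degree 7 → viio7.
Eb-G-Bb: root Eb is the submediant; major triad there is VI.
D-F#-A-C: dominant seventh chord on D = scale degree 5 → V7.
G-Bb-D has root G, degree 1 in G minor, so i.

i6 - viio7 - VI - V7 - i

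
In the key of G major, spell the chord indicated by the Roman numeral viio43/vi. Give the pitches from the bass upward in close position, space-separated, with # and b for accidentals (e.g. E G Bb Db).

The slash marks an applied leading-tone chord: viio of vi. In G major, vi is E, so the leading tone to it is D#, a half step below.
Building a fully diminished seventh chord on D# gives D#-F#-A-C.
With the 43 figure the chord is in second inversion; from the bass A upward in close position it reads A-C-D#-F#.

A C D# F#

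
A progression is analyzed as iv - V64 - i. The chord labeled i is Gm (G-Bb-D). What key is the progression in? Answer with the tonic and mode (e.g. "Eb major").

G minor

i is given as G-Bb-D — a minor triad with root G.
If G is scale degree 1 and the mode makes that degree carry a minor triad, the tonic is G and the mode is minor.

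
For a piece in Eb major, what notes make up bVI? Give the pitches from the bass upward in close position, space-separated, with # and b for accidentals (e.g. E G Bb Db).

Cb Eb Gb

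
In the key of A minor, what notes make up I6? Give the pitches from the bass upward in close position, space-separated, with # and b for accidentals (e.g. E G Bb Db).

I6 is the major tonic (Picardy third), borrowed from the parallel major. In A minor that root is A.
So the chord is A-C#-E.
With the 6 figure the chord is in first inversion; from the bass C# upward in close position it reads C#-E-A.

C# E A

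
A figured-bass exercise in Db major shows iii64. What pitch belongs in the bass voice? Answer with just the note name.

C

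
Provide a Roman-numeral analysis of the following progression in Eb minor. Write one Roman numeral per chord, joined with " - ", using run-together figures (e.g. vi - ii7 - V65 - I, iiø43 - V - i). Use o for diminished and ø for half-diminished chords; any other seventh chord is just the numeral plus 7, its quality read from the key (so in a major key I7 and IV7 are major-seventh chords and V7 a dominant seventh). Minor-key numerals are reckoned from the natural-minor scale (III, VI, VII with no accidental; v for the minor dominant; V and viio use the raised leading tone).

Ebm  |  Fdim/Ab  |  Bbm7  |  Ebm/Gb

Ebm has root Eb, degree 1 in Eb minor, so i.
Fdim/Ab: root F is the supertonic; diminished triad there is iio6.
Bbm7: root Bb is the dominant; minor seventh chord there is v7.
Ebm/Gb: minor triad on Eb = scale degree 1 → i6.

i - iio6 - v7 - i6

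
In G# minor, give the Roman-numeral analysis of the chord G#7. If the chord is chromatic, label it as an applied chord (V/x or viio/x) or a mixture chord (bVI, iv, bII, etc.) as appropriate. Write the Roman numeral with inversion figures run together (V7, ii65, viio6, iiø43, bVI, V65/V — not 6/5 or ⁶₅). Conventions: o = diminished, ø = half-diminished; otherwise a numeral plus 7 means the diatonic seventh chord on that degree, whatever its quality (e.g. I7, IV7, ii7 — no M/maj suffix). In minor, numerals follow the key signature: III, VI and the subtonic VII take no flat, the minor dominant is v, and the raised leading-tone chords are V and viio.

Stacked in thirds the chord is G#-B#-D#-F#: a dominant seventh chord on G#.
G# is not a diatonic chord root with this quality in G# minor, but it lies a perfect fifth above C# (iv), so the chord functions as an applied dominant of iv.

V7/iv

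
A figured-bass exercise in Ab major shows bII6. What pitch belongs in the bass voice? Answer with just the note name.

bII in Ab major has root Bbb; the chord is Bbb-Db-Fb.
The figure 6 means first inversion — the third is in the bass.

Db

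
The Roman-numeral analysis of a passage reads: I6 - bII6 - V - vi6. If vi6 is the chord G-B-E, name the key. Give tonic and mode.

G major

vi6 is given as G-B-E — a minor triad with root E.
If E is scale degree 6 and the mode makes that degree carry a minor triad, the tonic is G and the mode is major.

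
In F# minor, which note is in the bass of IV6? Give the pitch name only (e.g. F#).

D#

IV in F# minor has root B; the chord is B-D#-F#.
The figure 6 means first inversion — the third is in the bass.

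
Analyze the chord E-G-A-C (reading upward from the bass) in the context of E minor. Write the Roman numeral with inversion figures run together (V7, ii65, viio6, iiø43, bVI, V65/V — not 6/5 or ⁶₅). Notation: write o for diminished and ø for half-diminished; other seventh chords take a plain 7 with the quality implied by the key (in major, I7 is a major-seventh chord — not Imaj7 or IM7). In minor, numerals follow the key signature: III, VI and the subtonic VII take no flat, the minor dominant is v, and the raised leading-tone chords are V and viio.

iv43

The pitches A-C-E-G form a minor seventh chord rooted on A.
In E minor, A is the subdominant; the diatonic minor seventh chord there is iv7.
With E in the bass the chord is in second inversion, so the figured bass is 43.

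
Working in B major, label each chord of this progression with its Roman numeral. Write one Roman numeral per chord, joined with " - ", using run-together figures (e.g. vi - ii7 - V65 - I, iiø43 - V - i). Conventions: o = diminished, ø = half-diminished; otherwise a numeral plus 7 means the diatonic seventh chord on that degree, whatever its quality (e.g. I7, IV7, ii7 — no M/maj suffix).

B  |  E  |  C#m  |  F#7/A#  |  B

I - IV - ii - V65 - I

B has root B, degree 1 in B major, so I.
E: major triad on E = scale degree 4 → IV.
C#m: minor triad on C# = scale degree 2 → ii.
F#7/A#: dominant seventh chord on F# = scale degree 5 → V65.
B has root B, degree 1 in B major, so I.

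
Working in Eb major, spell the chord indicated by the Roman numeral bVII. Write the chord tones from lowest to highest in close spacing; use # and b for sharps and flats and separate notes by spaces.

bVII is a major triad on the lowered seventh degree (the subtonic), borrowed from the parallel minor. In Eb major that root is Db.
So the chord is Db-F-Ab, a major triad.

Db F Ab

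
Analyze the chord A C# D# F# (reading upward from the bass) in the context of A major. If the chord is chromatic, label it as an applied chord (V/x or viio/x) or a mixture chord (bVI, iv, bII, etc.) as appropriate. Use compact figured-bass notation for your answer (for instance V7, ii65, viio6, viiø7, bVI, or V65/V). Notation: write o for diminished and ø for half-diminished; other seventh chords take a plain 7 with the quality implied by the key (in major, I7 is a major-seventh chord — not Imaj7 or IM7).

The pitches D#-F#-A-C# form a half-diminished seventh chord rooted on D#.
D# sits a half step below E (V in A major); a diminished chord there is the applied leading-tone chord of V.
With A in the bass the chord is in second inversion, so the figured bass is 43.

viiø43/V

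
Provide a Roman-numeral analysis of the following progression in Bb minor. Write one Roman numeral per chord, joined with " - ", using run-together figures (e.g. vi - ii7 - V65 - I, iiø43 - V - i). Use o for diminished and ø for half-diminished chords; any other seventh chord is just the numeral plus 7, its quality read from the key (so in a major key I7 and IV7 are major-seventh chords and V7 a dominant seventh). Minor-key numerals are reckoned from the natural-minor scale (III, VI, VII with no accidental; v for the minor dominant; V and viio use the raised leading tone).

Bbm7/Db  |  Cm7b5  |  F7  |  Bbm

Bbm7/Db: minor seventh chord on Bb = scale degree 1 → i65.
Cm7b5 has root C, degree 2 in Bb minor, so iiø7.
F7 has root F, degree 5 in Bb minor, so V7.
Bbm has root Bb, degree 1 in Bb minor, so i.

i65 - iiø7 - V7 - i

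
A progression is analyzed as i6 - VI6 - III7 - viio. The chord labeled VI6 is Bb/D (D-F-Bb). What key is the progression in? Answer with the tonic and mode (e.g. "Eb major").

The anchor chord is a major triad on Bb, labeled VI6.
VI6 on Bb implies Bb is the submediant; that puts the tonic at D, and the uppercase numeral fits minor mode.

D minor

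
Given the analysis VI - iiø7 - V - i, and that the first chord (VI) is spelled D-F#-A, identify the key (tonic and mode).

VI is given as D-F#-A — a major triad with root D.
If D is scale degree 6 and the mode makes that degree carry a major triad, the tonic is F# and the mode is minor.

F# minor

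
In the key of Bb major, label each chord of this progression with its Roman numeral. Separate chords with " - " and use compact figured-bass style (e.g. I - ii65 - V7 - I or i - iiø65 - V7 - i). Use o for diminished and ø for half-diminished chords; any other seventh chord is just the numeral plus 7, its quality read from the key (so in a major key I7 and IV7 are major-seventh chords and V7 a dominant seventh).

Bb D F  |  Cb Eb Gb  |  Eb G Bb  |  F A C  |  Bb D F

I - bII - IV - V - I

Bb-D-F: root Bb is the tonic; major triad there is I.
Cb-Eb-Gb: major triad on Cb — chromatic; Cb is the lowered second degree, so this is the Neapolitan chord, bII.
Eb-G-Bb has root Eb, degree 4 in Bb major, so IV.
F-A-C: root F is the dominant; major triad there is V.
Bb-D-F: root Bb is the tonic; major triad there is I.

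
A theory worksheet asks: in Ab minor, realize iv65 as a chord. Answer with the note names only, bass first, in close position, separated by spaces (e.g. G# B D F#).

Fb Ab Cb Db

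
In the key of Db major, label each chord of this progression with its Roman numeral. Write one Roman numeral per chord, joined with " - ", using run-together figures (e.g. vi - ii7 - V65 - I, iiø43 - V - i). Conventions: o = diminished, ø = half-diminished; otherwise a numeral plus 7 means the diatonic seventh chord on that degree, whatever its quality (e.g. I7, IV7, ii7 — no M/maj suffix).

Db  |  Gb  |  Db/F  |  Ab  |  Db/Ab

I - IV - I6 - V - I64

Db: major triad on Db = scale degree 1 → I.
Gb: root Gb is the subdominant; major triad there is IV.
Db/F: root Db is the tonic; major triad there is I6.
Ab: root Ab is the dominant; major triad there is V.
Db/Ab: root Db is the tonic; major triad there is I64.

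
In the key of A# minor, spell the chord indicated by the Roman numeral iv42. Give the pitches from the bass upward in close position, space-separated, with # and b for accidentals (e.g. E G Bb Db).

C# D# F# A#

The numeral's case and figure indicate a minor seventh chord. In A# minor its root, the subdominant, is D#.
Stacking thirds from D# gives D#-F#-A#-C#.
With the 42 figure the chord is in third inversion; from the bass C# upward in close position it reads C#-D#-F#-A#.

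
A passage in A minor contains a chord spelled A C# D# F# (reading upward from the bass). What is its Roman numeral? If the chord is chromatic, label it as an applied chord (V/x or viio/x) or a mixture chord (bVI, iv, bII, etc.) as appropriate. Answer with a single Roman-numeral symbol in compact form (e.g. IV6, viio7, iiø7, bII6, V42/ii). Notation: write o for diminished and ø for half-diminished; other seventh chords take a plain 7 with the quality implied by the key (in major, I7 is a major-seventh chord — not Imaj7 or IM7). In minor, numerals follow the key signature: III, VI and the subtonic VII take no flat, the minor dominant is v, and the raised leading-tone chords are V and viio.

The pitches D#-F#-A-C# form a half-diminished seventh chord rooted on D#.
D# sits a half step below E (V in A minor); a diminished chord there is the applied leading-tone chord of V.
With A in the bass the chord is in second inversion, so the figured bass is 43.

viiø43/V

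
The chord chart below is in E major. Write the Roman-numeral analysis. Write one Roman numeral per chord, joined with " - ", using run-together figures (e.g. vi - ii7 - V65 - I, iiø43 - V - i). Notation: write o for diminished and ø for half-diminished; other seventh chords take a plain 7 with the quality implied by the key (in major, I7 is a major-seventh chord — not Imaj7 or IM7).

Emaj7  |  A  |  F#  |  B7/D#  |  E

I7 - IV - V/V - V65 - I

Emaj7 has root E, degree 1 in E major, so I7.
A has root A, degree 4 in E major, so IV.
F# is the secondary dominant of V (major triad on F#): V/V.
B7/D# has root B, degree 5 in E major, so V65.
E: major triad on E = scale degree 1 → I.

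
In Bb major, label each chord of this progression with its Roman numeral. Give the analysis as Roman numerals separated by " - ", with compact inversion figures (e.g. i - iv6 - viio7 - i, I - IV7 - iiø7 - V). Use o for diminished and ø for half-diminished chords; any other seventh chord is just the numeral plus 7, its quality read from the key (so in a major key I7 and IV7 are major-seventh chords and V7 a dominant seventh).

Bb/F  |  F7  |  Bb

I64 - V7 - I

Bb/F: root Bb is the tonic; major triad there is I64.
F7 has root F, degree 5 in Bb major, so V7.
Bb has root Bb, degree 1 in Bb major, so I.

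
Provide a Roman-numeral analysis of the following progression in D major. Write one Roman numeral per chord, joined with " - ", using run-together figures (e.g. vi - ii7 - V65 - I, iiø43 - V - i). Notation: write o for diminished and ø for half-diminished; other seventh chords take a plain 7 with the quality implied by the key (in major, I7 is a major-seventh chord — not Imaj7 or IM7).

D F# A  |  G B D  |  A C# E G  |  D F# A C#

I - IV - V7 - I7

D-F#-A: root D is the tonic; major triad there is I.
G-B-D: root G is the subdominant; major triad there is IV.
A-C#-E-G has root A, degree 5 in D major, so V7.
D-F#-A-C# has root D, degree 1 in D major, so I7.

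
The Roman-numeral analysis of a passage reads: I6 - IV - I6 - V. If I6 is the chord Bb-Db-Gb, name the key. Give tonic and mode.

The chord Gb/Bb is a major triad rooted on Gb; its label is I6.
If Gb is scale degree 1 and the mode makes that degree carry a major triad, the tonic is Gb and the mode is major.

Gb major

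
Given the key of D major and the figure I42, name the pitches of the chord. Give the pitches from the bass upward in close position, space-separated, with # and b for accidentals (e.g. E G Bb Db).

C# D F# A

In D major, the first degree is D, and the diatonic chord built there is a major seventh chord.
Stacking thirds from D gives D-F#-A-C#.
The figured bass 42 indicates third inversion, placing the seventh (C#) in the bass: C#-D-F#-A.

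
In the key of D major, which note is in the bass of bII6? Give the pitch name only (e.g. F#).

bII in D major has root Eb; the chord is Eb-G-Bb.
The figure 6 means first inversion — the third is in the bass.

G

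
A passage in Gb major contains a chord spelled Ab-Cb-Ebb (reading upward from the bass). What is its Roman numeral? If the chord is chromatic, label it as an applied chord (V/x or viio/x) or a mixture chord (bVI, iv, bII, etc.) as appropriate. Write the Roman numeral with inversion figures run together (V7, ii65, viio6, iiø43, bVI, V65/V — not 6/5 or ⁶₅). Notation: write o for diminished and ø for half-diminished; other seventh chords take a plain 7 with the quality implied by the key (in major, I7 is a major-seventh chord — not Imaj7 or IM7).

The pitches Ab-Cb-Ebb form a diminished triad rooted on Ab.
Ab is the second degree of Gb major. This is the diminished supertonic triad, borrowed from the parallel minor.

iio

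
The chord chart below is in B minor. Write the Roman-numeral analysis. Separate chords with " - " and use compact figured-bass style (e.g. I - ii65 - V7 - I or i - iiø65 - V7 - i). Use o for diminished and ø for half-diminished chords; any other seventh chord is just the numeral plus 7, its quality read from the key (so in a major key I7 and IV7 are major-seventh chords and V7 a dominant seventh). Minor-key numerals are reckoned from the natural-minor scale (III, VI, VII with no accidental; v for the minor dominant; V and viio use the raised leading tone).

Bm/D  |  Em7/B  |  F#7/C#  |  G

i6 - iv43 - V43 - VI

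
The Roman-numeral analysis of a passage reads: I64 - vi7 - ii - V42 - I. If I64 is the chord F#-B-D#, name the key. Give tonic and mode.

B major

The chord B/F# is a major triad rooted on B; its label is I64.
If B is scale degree 1 and the mode makes that degree carry a major triad, the tonic is B and the mode is major.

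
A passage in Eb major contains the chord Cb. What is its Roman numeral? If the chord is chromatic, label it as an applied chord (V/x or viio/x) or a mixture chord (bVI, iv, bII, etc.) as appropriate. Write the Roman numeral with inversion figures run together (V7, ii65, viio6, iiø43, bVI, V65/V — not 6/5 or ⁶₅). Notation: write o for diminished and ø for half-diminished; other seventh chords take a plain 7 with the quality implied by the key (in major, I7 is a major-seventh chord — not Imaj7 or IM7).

bVI

Stacked in thirds the chord is Cb-Eb-Gb: a major triad on Cb.
Cb is the lowered sixth degree of Eb major (diatonic 6 would be C). This is a major triad on the lowered sixth degree, borrowed from the parallel minor.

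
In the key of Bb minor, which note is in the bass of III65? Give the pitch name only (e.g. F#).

F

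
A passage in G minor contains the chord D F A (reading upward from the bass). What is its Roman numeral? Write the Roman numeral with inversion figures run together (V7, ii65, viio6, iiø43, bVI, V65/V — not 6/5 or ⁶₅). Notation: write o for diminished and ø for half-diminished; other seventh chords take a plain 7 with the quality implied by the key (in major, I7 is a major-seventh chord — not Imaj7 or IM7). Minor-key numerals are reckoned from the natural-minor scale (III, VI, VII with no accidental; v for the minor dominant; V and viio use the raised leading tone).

The pitches D-F-A form a minor triad rooted on D.
In G minor, D is the dominant; the diatonic minor triad there is v.

v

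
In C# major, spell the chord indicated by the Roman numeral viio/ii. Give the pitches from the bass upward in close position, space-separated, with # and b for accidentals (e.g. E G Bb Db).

viio/ii is a secondary leading-tone chord. The target ii is D# in C# major; the applied chord is rooted a semitone below, on C##.
Building a diminished triad on C## gives C##-E#-G#.

C## E# G#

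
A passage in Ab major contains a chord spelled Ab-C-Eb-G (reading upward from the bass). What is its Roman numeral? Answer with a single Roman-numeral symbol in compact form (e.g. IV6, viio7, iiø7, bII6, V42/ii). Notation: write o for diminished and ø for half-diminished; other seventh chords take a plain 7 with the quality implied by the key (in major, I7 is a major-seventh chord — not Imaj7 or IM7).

The pitches Ab-C-Eb-G form a major seventh chord rooted on Ab.
Ab is scale degree 1 in Ab major, and a major seventh chord on that degree is written I7.

I7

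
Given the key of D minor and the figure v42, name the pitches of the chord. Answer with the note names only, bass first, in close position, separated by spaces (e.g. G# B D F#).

The numeral's case and figure indicate a minor seventh chord. In D minor its root, the fifth degree, is A.
That chord is spelled A-C-E-G.
The figured bass 42 indicates third inversion, placing the seventh (G) in the bass: G-A-C-E.

G A C E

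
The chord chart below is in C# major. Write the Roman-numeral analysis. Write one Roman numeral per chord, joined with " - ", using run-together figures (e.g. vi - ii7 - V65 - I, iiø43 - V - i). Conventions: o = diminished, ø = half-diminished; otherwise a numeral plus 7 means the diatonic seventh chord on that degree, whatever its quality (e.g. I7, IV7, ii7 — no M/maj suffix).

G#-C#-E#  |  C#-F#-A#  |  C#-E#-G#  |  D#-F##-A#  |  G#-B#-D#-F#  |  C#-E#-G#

I64 - IV64 - I - V/V - V7 - I

G#-C#-E#: major triad on C# = scale degree 1 → I64.
C#-F#-A#: root F# is the subdominant; major triad there is IV64.
C#-E#-G#: major triad on C# = scale degree 1 → I.
D#-F##-A# is the secondary dominant of V (major triad on D#): V/V.
G#-B#-D#-F#: dominant seventh chord on G# = scale degree 5 → V7.
C#-E#-G#: major triad on C# = scale degree 1 → I.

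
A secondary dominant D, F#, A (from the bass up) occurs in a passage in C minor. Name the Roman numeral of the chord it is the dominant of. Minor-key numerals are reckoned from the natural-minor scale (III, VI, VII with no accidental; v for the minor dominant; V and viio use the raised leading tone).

The chord is a major triad on D.
A dominant resolves down a perfect fifth: D → G. In C minor, G is scale degree 5, i.e. V.

V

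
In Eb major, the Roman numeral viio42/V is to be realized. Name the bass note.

Gb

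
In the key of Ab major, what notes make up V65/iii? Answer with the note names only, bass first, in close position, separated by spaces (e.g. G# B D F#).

The slash means an applied dominant: we want the dominant of iii. In Ab major, iii is C minor, and its dominant is built on G.
Building a dominant seventh chord on G gives G-B-D-F.
With the 65 figure the chord is in first inversion; from the bass B upward in close position it reads B-D-F-G.

B D F G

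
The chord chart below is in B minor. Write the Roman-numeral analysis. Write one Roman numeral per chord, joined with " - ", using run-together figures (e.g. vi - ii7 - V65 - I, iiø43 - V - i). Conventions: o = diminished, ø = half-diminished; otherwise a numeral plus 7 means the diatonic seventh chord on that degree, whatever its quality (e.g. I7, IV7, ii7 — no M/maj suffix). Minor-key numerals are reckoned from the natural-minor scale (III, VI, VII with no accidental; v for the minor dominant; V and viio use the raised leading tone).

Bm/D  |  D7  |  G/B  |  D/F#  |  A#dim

i6 - V7/VI - VI6 - III6 - viio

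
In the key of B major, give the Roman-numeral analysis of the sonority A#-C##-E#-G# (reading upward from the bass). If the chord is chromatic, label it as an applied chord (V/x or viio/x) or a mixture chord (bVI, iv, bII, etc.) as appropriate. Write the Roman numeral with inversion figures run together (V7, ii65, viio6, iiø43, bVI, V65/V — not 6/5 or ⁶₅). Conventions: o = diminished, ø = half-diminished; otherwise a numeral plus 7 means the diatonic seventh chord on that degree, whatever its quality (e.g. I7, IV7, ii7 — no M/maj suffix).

V7/iii

Stacked in thirds the chord is A#-C##-E#-G#: a dominant seventh chord on A#.
A# is not a diatonic chord root with this quality in B major, but it lies a perfect fifth above D# (iii), so the chord functions as an applied dominant of iii.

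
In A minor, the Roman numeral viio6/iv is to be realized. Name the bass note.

The applied chord viio6/iv is rooted on C#: C#-E-G.
The figure 6 means first inversion — the third is in the bass.

E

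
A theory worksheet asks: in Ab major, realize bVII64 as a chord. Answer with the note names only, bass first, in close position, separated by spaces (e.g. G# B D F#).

Scale degree 7 in Ab major is G; lowering it a half step gives Gb. bVII64 is a major triad on the lowered seventh degree (the subtonic), borrowed from the parallel minor.
So the chord is Gb-Bb-Db.
The figured bass 64 indicates second inversion, placing the fifth (Db) in the bass: Db-Gb-Bb.

Db Gb Bb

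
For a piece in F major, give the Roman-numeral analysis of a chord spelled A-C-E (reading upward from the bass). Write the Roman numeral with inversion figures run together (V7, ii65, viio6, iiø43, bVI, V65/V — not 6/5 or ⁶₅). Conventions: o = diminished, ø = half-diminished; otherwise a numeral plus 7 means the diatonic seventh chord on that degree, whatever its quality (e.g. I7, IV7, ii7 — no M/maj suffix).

iii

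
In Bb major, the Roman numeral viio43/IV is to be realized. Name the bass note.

The applied chord viio43/IV is rooted on D: D-F-Ab-Cb.
The figure 43 means second inversion — the fifth is in the bass.

Ab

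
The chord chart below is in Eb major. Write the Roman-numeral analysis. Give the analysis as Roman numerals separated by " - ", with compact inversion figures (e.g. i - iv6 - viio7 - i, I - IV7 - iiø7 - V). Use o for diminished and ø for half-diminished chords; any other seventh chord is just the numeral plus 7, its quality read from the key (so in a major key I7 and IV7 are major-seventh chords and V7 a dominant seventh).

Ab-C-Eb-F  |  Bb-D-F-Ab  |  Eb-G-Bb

ii65 - V7 - I

Ab-C-Eb-F: root F is the supertonic; minor seventh chord there is ii65.
Bb-D-F-Ab: root Bb is the dominant; dominant seventh chord there is V7.
Eb-G-Bb: root Eb is the tonic; major triad there is I.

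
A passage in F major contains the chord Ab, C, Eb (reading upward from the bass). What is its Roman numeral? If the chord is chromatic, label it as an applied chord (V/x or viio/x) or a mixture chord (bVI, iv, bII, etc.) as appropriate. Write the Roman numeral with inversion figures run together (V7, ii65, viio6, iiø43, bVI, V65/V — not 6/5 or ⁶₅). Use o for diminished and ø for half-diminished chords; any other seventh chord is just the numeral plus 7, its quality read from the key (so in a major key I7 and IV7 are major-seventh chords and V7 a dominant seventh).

bIII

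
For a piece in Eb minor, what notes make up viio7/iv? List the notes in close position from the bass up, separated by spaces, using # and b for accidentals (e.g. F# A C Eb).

G Bb Db Fb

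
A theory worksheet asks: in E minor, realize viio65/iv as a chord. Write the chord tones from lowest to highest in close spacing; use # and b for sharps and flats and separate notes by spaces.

B D F G#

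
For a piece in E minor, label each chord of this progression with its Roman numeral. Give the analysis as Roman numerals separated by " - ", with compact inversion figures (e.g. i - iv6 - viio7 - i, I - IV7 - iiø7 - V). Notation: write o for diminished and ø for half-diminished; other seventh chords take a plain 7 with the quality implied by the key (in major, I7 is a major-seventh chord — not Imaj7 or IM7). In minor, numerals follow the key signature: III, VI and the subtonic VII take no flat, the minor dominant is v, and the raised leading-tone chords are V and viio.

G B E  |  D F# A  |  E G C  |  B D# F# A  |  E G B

i6 - VII - VI6 - V7 - i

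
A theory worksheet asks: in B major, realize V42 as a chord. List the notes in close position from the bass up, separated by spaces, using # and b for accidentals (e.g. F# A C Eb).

The numeral's case and figure indicate a dominant seventh chord. In B major its root, the fifth degree, is F#.
Stacking thirds from F# gives F#-A#-C#-E.
The figured bass 42 indicates third inversion, placing the seventh (E) in the bass: E-F#-A#-C#.

E F# A# C#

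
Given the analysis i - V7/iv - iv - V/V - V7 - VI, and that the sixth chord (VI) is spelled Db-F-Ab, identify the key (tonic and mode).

F minor

VI is given as Db-F-Ab — a major triad with root Db.
VI on Db implies Db is the submediant; that puts the tonic at F, and the uppercase numeral fits minor mode.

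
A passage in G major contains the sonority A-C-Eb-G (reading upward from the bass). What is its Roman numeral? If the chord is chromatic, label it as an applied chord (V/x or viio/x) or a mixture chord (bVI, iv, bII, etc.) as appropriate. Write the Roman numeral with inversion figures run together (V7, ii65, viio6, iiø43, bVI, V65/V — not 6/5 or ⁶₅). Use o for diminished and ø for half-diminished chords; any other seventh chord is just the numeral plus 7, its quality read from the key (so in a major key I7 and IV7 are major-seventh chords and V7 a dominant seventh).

Stacked in thirds the chord is A-C-Eb-G: a half-diminished seventh chord on A.
A is the second degree of G major. This is the half-diminished supertonic seventh, borrowed from the parallel minor.

iiø7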